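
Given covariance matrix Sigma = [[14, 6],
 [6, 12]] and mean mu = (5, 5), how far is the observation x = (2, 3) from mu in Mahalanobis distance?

Step 1 — centre the observation: (x - mu) = (-3, -2).

Step 2 — invert Sigma. det(Sigma) = 14·12 - (6)² = 132.
  Sigma^{-1} = (1/det) · [[d, -b], [-b, a]] = [[0.0909, -0.0455],
 [-0.0455, 0.1061]].

Step 3 — form the quadratic (x - mu)^T · Sigma^{-1} · (x - mu):
  Sigma^{-1} · (x - mu) = (-0.1818, -0.0758).
  (x - mu)^T · [Sigma^{-1} · (x - mu)] = (-3)·(-0.1818) + (-2)·(-0.0758) = 0.697.

Step 4 — take square root: d = √(0.697) ≈ 0.8348.

d(x, mu) = √(0.697) ≈ 0.8348


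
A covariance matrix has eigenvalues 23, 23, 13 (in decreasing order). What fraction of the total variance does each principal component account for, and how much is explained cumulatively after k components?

Step 1 — total variance = trace(Sigma) = Σ λ_i = 23 + 23 + 13 = 59.

Step 2 — fraction explained by component i = λ_i / Σ λ:
  PC1: 23/59 = 0.3898
  PC2: 23/59 = 0.3898
  PC3: 13/59 = 0.2203

Step 3 — cumulative fraction after k components = (λ_1 + ... + λ_k) / Σ λ:
  k = 1: 23/59 = 0.3898
  k = 2: (23 + 23)/59 = 46/59 = 0.7797
  k = 3: (23 + 23 + 13)/59 = 59/59 = 1

Summary (fraction, with percent):

explained: PC1 0.3898 (38.98%), PC2 0.3898 (38.98%), PC3 0.2203 (22.03%);  cumulative: 0.3898, 0.7797, 1


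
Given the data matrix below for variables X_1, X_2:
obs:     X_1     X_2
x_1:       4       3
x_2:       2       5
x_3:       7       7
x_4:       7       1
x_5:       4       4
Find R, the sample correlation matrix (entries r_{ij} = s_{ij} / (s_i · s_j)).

Step 1 — column means:
  mean(X_1) = (4 + 2 + 7 + 7 + 4) / 5 = 24/5 = 4.8
  mean(X_2) = (3 + 5 + 7 + 1 + 4) / 5 = 20/5 = 4

Step 2 — sample variances and covariances s[i,j] = (1/(n-1)) · Σ_k (x_{k,i} - mean_i) · (x_{k,j} - mean_j), with n-1 = 4:
  s[X_1,X_1] = ((-0.8)·(-0.8) + (-2.8)·(-2.8) + (2.2)·(2.2) + (2.2)·(2.2) + (-0.8)·(-0.8)) / 4 = 18.8/4 = 4.7
  s[X_1,X_2] = ((-0.8)·(-1) + (-2.8)·(1) + (2.2)·(3) + (2.2)·(-3) + (-0.8)·(0)) / 4 = -2/4 = -0.5
  s[X_2,X_2] = ((-1)·(-1) + (1)·(1) + (3)·(3) + (-3)·(-3) + (0)·(0)) / 4 = 20/4 = 5
  Sample standard deviations s_i = √(s[i,i]):
  s(X_1) = √(4.7) = 2.1679
  s(X_2) = √(5) = 2.2361

Step 3 — r_{ij} = s_{ij} / (s_i · s_j):
  r[X_1,X_1] = 1 (diagonal).
  r[X_1,X_2] = -0.5 / (2.1679 · 2.2361) = -0.5 / 4.8477 = -0.1031
  r[X_2,X_2] = 1 (diagonal).

R is symmetric with unit diagonal. Assembling:

R = [[1, -0.1031],
 [-0.1031, 1]]


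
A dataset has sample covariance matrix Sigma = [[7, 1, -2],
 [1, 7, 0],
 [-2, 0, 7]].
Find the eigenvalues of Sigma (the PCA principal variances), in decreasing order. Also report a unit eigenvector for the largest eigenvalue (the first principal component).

Step 1 — characteristic polynomial p(λ) = det(λI - Sigma) = λ³ - tr·λ² + c_1·λ - det, where tr = trace, c_1 = sum of the principal 2×2 minors, det = det(Sigma):
  tr = 7 + 7 + 7 = 21,
  c_1 = (7·7 - (1)²) + (7·7 - (-2)²) + (7·7 - (0)²) = 48 + 45 + 49 = 142,
  det = 7·(7·7 - (0)²) - (1)·((1)·7 - (0)·(-2)) + (-2)·((1)·(0) - 7·(-2)) = 7·(49) - (1)·(7) + (-2)·(14) = 308.
  So p(λ) = λ³ - 21λ² + 142λ - 308.
Step 2 — look for an integer root (rational root theorem: any rational root is an integer divisor of 308). Testing λ = 7:
  p(7) = 343 - 1029 + 994 - 308 = 0  ✓
  Dividing out (λ - 7): p(λ) = (λ - 7)(λ² - 14λ + 44).
Step 3 — remaining eigenvalues from the quadratic λ² - 14λ + 44 = 0:
  Δ = 14² - 4·44 = 196 - 176 = 20,  λ = (14 ± √20)/2 = (14 ± 4.4721)/2 ≈ 9.2361 or 4.7639.
  Sorted: λ_1 = 9.2361,  λ_2 = 7,  λ_3 = 4.7639  (check: sum = 21 = tr ✓).

Step 4 — unit eigenvector for λ_1 ≈ 9.2361: v spans the null space of (Sigma - λ_1 I), whose rows are
  r_1 = (-2.2361, 1, -2),  r_2 = (1, -2.2361, 0),  r_3 = (-2, 0, -2.2361).
  v is orthogonal to every row, so take v ∝ r_1 × r_2 = ((1)·(0) - (-2)·(-2.2361), (-2)·(1) - (-2.2361)·(0), (-2.2361)·(-2.2361) - (1)·(1)) ≈ (-4.4721, -2, 4).
  Rescale (multiply by -1 so the first nonzero entry is positive): u = (4.4721, 2, -4).
  ||u|| = √((4.4721)² + (2)² + (-4)²) = √(40) ≈ 6.3246,  v_1 = u/||u|| ≈ (0.7071, 0.3162, -0.6325) (||v_1|| = 1).

λ_1 = 9.2361,  λ_2 = 7,  λ_3 = 4.7639;  v_1 ≈ (0.7071, 0.3162, -0.6325)


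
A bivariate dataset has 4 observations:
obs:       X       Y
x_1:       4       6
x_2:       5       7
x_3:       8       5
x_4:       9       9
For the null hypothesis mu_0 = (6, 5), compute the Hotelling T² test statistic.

Step 1 — sample mean vector:
  mean(X) = (4 + 5 + 8 + 9) / 4 = 26/4 = 6.5
  mean(Y) = (6 + 7 + 5 + 9) / 4 = 27/4 = 6.75
  x̄ = (6.5, 6.75),  deviation x̄ - mu_0 = (6.5, 6.75) - (6, 5) = (0.5, 1.75).

Step 2 — sample covariance matrix, S[i,j] = (1/(n-1)) · Σ_k (x_{k,i} - mean_i) · (x_{k,j} - mean_j), divisor n-1 = 3:
  S[X,X] = ((-2.5)·(-2.5) + (-1.5)·(-1.5) + (1.5)·(1.5) + (2.5)·(2.5)) / 3 = 17/3 = 5.6667
  S[X,Y] = ((-2.5)·(-0.75) + (-1.5)·(0.25) + (1.5)·(-1.75) + (2.5)·(2.25)) / 3 = 4.5/3 = 1.5
  S[Y,Y] = ((-0.75)·(-0.75) + (0.25)·(0.25) + (-1.75)·(-1.75) + (2.25)·(2.25)) / 3 = 8.75/3 = 2.9167
  S = [[5.6667, 1.5],
 [1.5, 2.9167]].

Step 3 — invert S. det(S) = 5.6667·2.9167 - (1.5)² = 14.2778.
  S^{-1} = (1/det) · [[d, -b], [-b, a]] = [[0.2043, -0.1051],
 [-0.1051, 0.3969]].

Step 4 — quadratic form (x̄ - mu_0)^T · S^{-1} · (x̄ - mu_0):
  S^{-1} · (x̄ - mu_0) = (-0.0817, 0.642),
  (x̄ - mu_0)^T · [...] = (0.5)·(-0.0817) + (1.75)·(0.642) = 1.0827.

Step 5 — scale by n: T² = 4 · 1.0827 = 4.3307.

T² ≈ 4.3307


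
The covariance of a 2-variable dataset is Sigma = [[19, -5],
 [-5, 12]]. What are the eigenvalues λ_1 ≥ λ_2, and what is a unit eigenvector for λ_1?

Step 1 — characteristic polynomial of 2×2 Sigma:
  det(Sigma - λI) = λ² - trace · λ + det = 0.
  trace = 19 + 12 = 31, det = 19·12 - (-5)² = 203.
Step 2 — discriminant:
  Δ = trace² - 4·det = 961 - 812 = 149.
Step 3 — eigenvalues:
  λ = (trace ± √Δ)/2 = (31 ± 12.2066)/2,
  λ_1 = 21.6033,  λ_2 = 9.3967.

Step 4 — unit eigenvector for λ_1: solve (Sigma - λ_1 I)v = 0. First row:
  (19 - 21.6033)·v_x + (-5)·v_y = 0, i.e. (-2.6033)·v_x + (-5)·v_y = 0,
  so v ∝ (b, λ_1 - a) = (-5, 2.6033); multiply by -1 so the first entry is positive: u = (5, -2.6033).
  ||u|| = √((5)² + (-2.6033)²) = √(31.7771) ≈ 5.6371,
  v_1 = u/||u|| ≈ (0.887, -0.4618) (||v_1|| = 1).

λ_1 = 21.6033,  λ_2 = 9.3967;  v_1 ≈ (0.887, -0.4618)


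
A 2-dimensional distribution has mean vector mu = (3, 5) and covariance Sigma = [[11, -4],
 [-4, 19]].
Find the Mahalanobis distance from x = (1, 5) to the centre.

Step 1 — centre the observation: (x - mu) = (-2, 0).

Step 2 — invert Sigma. det(Sigma) = 11·19 - (-4)² = 193.
  Sigma^{-1} = (1/det) · [[d, -b], [-b, a]] = [[0.0984, 0.0207],
 [0.0207, 0.057]].

Step 3 — form the quadratic (x - mu)^T · Sigma^{-1} · (x - mu):
  Sigma^{-1} · (x - mu) = (-0.1969, -0.0415).
  (x - mu)^T · [Sigma^{-1} · (x - mu)] = (-2)·(-0.1969) + (0)·(-0.0415) = 0.3938.

Step 4 — take square root: d = √(0.3938) ≈ 0.6275.

d(x, mu) = √(0.3938) ≈ 0.6275


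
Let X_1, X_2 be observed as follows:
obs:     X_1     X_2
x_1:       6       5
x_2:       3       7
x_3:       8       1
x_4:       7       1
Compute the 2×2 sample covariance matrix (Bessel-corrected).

Step 1 — column means:
  mean(X_1) = (6 + 3 + 8 + 7) / 4 = 24/4 = 6
  mean(X_2) = (5 + 7 + 1 + 1) / 4 = 14/4 = 3.5

Step 2 — sample covariance S[i,j] = (1/(n-1)) · Σ_k (x_{k,i} - mean_i) · (x_{k,j} - mean_j), with n-1 = 3.
  S[X_1,X_1] = ((0)·(0) + (-3)·(-3) + (2)·(2) + (1)·(1)) / 3 = 14/3 = 4.6667
  S[X_1,X_2] = ((0)·(1.5) + (-3)·(3.5) + (2)·(-2.5) + (1)·(-2.5)) / 3 = -18/3 = -6
  S[X_2,X_2] = ((1.5)·(1.5) + (3.5)·(3.5) + (-2.5)·(-2.5) + (-2.5)·(-2.5)) / 3 = 27/3 = 9

S is symmetric (S[j,i] = S[i,j]). Assembling:

S = [[4.6667, -6],
 [-6, 9]]


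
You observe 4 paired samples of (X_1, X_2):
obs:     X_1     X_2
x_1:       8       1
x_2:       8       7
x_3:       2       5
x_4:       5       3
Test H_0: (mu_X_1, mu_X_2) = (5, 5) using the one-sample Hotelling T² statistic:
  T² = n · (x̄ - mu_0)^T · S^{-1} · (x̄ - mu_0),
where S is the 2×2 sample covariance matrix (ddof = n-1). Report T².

Step 1 — sample mean vector:
  mean(X_1) = (8 + 8 + 2 + 5) / 4 = 23/4 = 5.75
  mean(X_2) = (1 + 7 + 5 + 3) / 4 = 16/4 = 4
  x̄ = (5.75, 4),  deviation x̄ - mu_0 = (5.75, 4) - (5, 5) = (0.75, -1).

Step 2 — sample covariance matrix, S[i,j] = (1/(n-1)) · Σ_k (x_{k,i} - mean_i) · (x_{k,j} - mean_j), divisor n-1 = 3:
  S[X_1,X_1] = ((2.25)·(2.25) + (2.25)·(2.25) + (-3.75)·(-3.75) + (-0.75)·(-0.75)) / 3 = 24.75/3 = 8.25
  S[X_1,X_2] = ((2.25)·(-3) + (2.25)·(3) + (-3.75)·(1) + (-0.75)·(-1)) / 3 = -3/3 = -1
  S[X_2,X_2] = ((-3)·(-3) + (3)·(3) + (1)·(1) + (-1)·(-1)) / 3 = 20/3 = 6.6667
  S = [[8.25, -1],
 [-1, 6.6667]].

Step 3 — invert S. det(S) = 8.25·6.6667 - (-1)² = 54.
  S^{-1} = (1/det) · [[d, -b], [-b, a]] = [[0.1235, 0.0185],
 [0.0185, 0.1528]].

Step 4 — quadratic form (x̄ - mu_0)^T · S^{-1} · (x̄ - mu_0):
  S^{-1} · (x̄ - mu_0) = (0.0741, -0.1389),
  (x̄ - mu_0)^T · [...] = (0.75)·(0.0741) + (-1)·(-0.1389) = 0.1944.

Step 5 — scale by n: T² = 4 · 0.1944 = 0.7778.

T² ≈ 0.7778


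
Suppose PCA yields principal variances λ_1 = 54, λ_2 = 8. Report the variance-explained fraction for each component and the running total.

Step 1 — total variance = trace(Sigma) = Σ λ_i = 54 + 8 = 62.

Step 2 — fraction explained by component i = λ_i / Σ λ:
  PC1: 54/62 = 0.871
  PC2: 8/62 = 0.129

Step 3 — cumulative fraction after k components = (λ_1 + ... + λ_k) / Σ λ:
  k = 1: 54/62 = 0.871
  k = 2: (54 + 8)/62 = 62/62 = 1

Summary (fraction, with percent):

explained: PC1 0.871 (87.1%), PC2 0.129 (12.9%);  cumulative: 0.871, 1


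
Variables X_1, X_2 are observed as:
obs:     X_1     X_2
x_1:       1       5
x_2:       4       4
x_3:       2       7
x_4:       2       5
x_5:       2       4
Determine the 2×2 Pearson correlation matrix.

Step 1 — column means:
  mean(X_1) = (1 + 4 + 2 + 2 + 2) / 5 = 11/5 = 2.2
  mean(X_2) = (5 + 4 + 7 + 5 + 4) / 5 = 25/5 = 5

Step 2 — sample variances and covariances s[i,j] = (1/(n-1)) · Σ_k (x_{k,i} - mean_i) · (x_{k,j} - mean_j), with n-1 = 4:
  s[X_1,X_1] = ((-1.2)·(-1.2) + (1.8)·(1.8) + (-0.2)·(-0.2) + (-0.2)·(-0.2) + (-0.2)·(-0.2)) / 4 = 4.8/4 = 1.2
  s[X_1,X_2] = ((-1.2)·(0) + (1.8)·(-1) + (-0.2)·(2) + (-0.2)·(0) + (-0.2)·(-1)) / 4 = -2/4 = -0.5
  s[X_2,X_2] = ((0)·(0) + (-1)·(-1) + (2)·(2) + (0)·(0) + (-1)·(-1)) / 4 = 6/4 = 1.5
  Sample standard deviations s_i = √(s[i,i]):
  s(X_1) = √(1.2) = 1.0954
  s(X_2) = √(1.5) = 1.2247

Step 3 — r_{ij} = s_{ij} / (s_i · s_j):
  r[X_1,X_1] = 1 (diagonal).
  r[X_1,X_2] = -0.5 / (1.0954 · 1.2247) = -0.5 / 1.3416 = -0.3727
  r[X_2,X_2] = 1 (diagonal).

R is symmetric with unit diagonal. Assembling:

R = [[1, -0.3727],
 [-0.3727, 1]]


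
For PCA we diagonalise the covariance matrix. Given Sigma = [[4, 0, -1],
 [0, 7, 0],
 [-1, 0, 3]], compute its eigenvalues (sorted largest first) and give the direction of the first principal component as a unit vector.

Step 1 — characteristic polynomial p(λ) = det(λI - Sigma) = λ³ - tr·λ² + c_1·λ - det, where tr = trace, c_1 = sum of the principal 2×2 minors, det = det(Sigma):
  tr = 4 + 7 + 3 = 14,
  c_1 = (4·7 - (0)²) + (4·3 - (-1)²) + (7·3 - (0)²) = 28 + 11 + 21 = 60,
  det = 4·(7·3 - (0)²) - (0)·((0)·3 - (0)·(-1)) + (-1)·((0)·(0) - 7·(-1)) = 4·(21) - (0)·(0) + (-1)·(7) = 77.
  So p(λ) = λ³ - 14λ² + 60λ - 77.
Step 2 — look for an integer root (rational root theorem: any rational root is an integer divisor of 77). Testing λ = 7:
  p(7) = 343 - 686 + 420 - 77 = 0  ✓
  Dividing out (λ - 7): p(λ) = (λ - 7)(λ² - 7λ + 11).
Step 3 — remaining eigenvalues from the quadratic λ² - 7λ + 11 = 0:
  Δ = 7² - 4·11 = 49 - 44 = 5,  λ = (7 ± √5)/2 = (7 ± 2.2361)/2 ≈ 4.618 or 2.382.
  Sorted: λ_1 = 7,  λ_2 = 4.618,  λ_3 = 2.382  (check: sum = 14 = tr ✓).

Step 4 — unit eigenvector for λ_1 = 7: v spans the null space of (Sigma - λ_1 I), whose rows are
  r_1 = (-3, 0, -1),  r_2 = (0, 0, 0),  r_3 = (-1, 0, -4).
  v is orthogonal to every row, so take v ∝ r_1 × r_3 = ((0)·(-4) - (-1)·(0), (-1)·(-1) - (-3)·(-4), (-3)·(0) - (0)·(-1)) = (0, -11, 0).
  Rescale (divide by 11; multiply by -1 so the first nonzero entry is positive): u = (0, 1, 0).
  ||u|| = √((0)² + (1)² + (0)²) = √(1) = 1,  v_1 = u/||u|| ≈ (0, 1, 0) (||v_1|| = 1).

λ_1 = 7,  λ_2 = 4.618,  λ_3 = 2.382;  v_1 ≈ (0, 1, 0)


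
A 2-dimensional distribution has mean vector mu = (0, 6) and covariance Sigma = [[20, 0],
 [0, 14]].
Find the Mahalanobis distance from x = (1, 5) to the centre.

Step 1 — centre the observation: (x - mu) = (1, -1).

Step 2 — invert Sigma. det(Sigma) = 20·14 - (0)² = 280.
  Sigma^{-1} = (1/det) · [[d, -b], [-b, a]] = [[0.05, 0],
 [0, 0.0714]].

Step 3 — form the quadratic (x - mu)^T · Sigma^{-1} · (x - mu):
  Sigma^{-1} · (x - mu) = (0.05, -0.0714).
  (x - mu)^T · [Sigma^{-1} · (x - mu)] = (1)·(0.05) + (-1)·(-0.0714) = 0.1214.

Step 4 — take square root: d = √(0.1214) ≈ 0.3485.

d(x, mu) = √(0.1214) ≈ 0.3485


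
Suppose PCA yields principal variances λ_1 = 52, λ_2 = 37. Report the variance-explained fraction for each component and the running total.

Step 1 — total variance = trace(Sigma) = Σ λ_i = 52 + 37 = 89.

Step 2 — fraction explained by component i = λ_i / Σ λ:
  PC1: 52/89 = 0.5843
  PC2: 37/89 = 0.4157

Step 3 — cumulative fraction after k components = (λ_1 + ... + λ_k) / Σ λ:
  k = 1: 52/89 = 0.5843
  k = 2: (52 + 37)/89 = 89/89 = 1

Summary (fraction, with percent):

explained: PC1 0.5843 (58.43%), PC2 0.4157 (41.57%);  cumulative: 0.5843, 1


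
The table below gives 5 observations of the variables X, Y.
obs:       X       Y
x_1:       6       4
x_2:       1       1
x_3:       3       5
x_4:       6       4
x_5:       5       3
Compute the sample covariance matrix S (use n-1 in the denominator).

Step 1 — column means:
  mean(X) = (6 + 1 + 3 + 6 + 5) / 5 = 21/5 = 4.2
  mean(Y) = (4 + 1 + 5 + 4 + 3) / 5 = 17/5 = 3.4

Step 2 — sample covariance S[i,j] = (1/(n-1)) · Σ_k (x_{k,i} - mean_i) · (x_{k,j} - mean_j), with n-1 = 4.
  S[X,X] = ((1.8)·(1.8) + (-3.2)·(-3.2) + (-1.2)·(-1.2) + (1.8)·(1.8) + (0.8)·(0.8)) / 4 = 18.8/4 = 4.7
  S[X,Y] = ((1.8)·(0.6) + (-3.2)·(-2.4) + (-1.2)·(1.6) + (1.8)·(0.6) + (0.8)·(-0.4)) / 4 = 7.6/4 = 1.9
  S[Y,Y] = ((0.6)·(0.6) + (-2.4)·(-2.4) + (1.6)·(1.6) + (0.6)·(0.6) + (-0.4)·(-0.4)) / 4 = 9.2/4 = 2.3

S is symmetric (S[j,i] = S[i,j]). Assembling:

S = [[4.7, 1.9],
 [1.9, 2.3]]


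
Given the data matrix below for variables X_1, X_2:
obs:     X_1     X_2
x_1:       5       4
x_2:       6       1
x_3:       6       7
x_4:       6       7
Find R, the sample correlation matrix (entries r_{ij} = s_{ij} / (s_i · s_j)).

Step 1 — column means:
  mean(X_1) = (5 + 6 + 6 + 6) / 4 = 23/4 = 5.75
  mean(X_2) = (4 + 1 + 7 + 7) / 4 = 19/4 = 4.75

Step 2 — sample variances and covariances s[i,j] = (1/(n-1)) · Σ_k (x_{k,i} - mean_i) · (x_{k,j} - mean_j), with n-1 = 3:
  s[X_1,X_1] = ((-0.75)·(-0.75) + (0.25)·(0.25) + (0.25)·(0.25) + (0.25)·(0.25)) / 3 = 0.75/3 = 0.25
  s[X_1,X_2] = ((-0.75)·(-0.75) + (0.25)·(-3.75) + (0.25)·(2.25) + (0.25)·(2.25)) / 3 = 0.75/3 = 0.25
  s[X_2,X_2] = ((-0.75)·(-0.75) + (-3.75)·(-3.75) + (2.25)·(2.25) + (2.25)·(2.25)) / 3 = 24.75/3 = 8.25
  Sample standard deviations s_i = √(s[i,i]):
  s(X_1) = √(0.25) = 0.5
  s(X_2) = √(8.25) = 2.8723

Step 3 — r_{ij} = s_{ij} / (s_i · s_j):
  r[X_1,X_1] = 1 (diagonal).
  r[X_1,X_2] = 0.25 / (0.5 · 2.8723) = 0.25 / 1.4361 = 0.1741
  r[X_2,X_2] = 1 (diagonal).

R is symmetric with unit diagonal. Assembling:

R = [[1, 0.1741],
 [0.1741, 1]]


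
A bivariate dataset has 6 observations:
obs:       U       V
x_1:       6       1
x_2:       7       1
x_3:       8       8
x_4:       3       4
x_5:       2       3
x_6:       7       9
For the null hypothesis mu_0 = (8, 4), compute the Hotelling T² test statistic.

Step 1 — sample mean vector:
  mean(U) = (6 + 7 + 8 + 3 + 2 + 7) / 6 = 33/6 = 5.5
  mean(V) = (1 + 1 + 8 + 4 + 3 + 9) / 6 = 26/6 = 4.3333
  x̄ = (5.5, 4.3333),  deviation x̄ - mu_0 = (5.5, 4.3333) - (8, 4) = (-2.5, 0.3333).

Step 2 — sample covariance matrix, S[i,j] = (1/(n-1)) · Σ_k (x_{k,i} - mean_i) · (x_{k,j} - mean_j), divisor n-1 = 5:
  S[U,U] = ((0.5)·(0.5) + (1.5)·(1.5) + (2.5)·(2.5) + (-2.5)·(-2.5) + (-3.5)·(-3.5) + (1.5)·(1.5)) / 5 = 29.5/5 = 5.9
  S[U,V] = ((0.5)·(-3.3333) + (1.5)·(-3.3333) + (2.5)·(3.6667) + (-2.5)·(-0.3333) + (-3.5)·(-1.3333) + (1.5)·(4.6667)) / 5 = 15/5 = 3
  S[V,V] = ((-3.3333)·(-3.3333) + (-3.3333)·(-3.3333) + (3.6667)·(3.6667) + (-0.3333)·(-0.3333) + (-1.3333)·(-1.3333) + (4.6667)·(4.6667)) / 5 = 59.3333/5 = 11.8667
  S = [[5.9, 3],
 [3, 11.8667]].

Step 3 — invert S. det(S) = 5.9·11.8667 - (3)² = 61.0133.
  S^{-1} = (1/det) · [[d, -b], [-b, a]] = [[0.1945, -0.0492],
 [-0.0492, 0.0967]].

Step 4 — quadratic form (x̄ - mu_0)^T · S^{-1} · (x̄ - mu_0):
  S^{-1} · (x̄ - mu_0) = (-0.5026, 0.1552),
  (x̄ - mu_0)^T · [...] = (-2.5)·(-0.5026) + (0.3333)·(0.1552) = 1.3083.

Step 5 — scale by n: T² = 6 · 1.3083 = 7.8497.

T² ≈ 7.8497


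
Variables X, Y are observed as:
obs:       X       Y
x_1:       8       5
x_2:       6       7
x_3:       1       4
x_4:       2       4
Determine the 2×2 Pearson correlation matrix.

Step 1 — column means:
  mean(X) = (8 + 6 + 1 + 2) / 4 = 17/4 = 4.25
  mean(Y) = (5 + 7 + 4 + 4) / 4 = 20/4 = 5

Step 2 — sample variances and covariances s[i,j] = (1/(n-1)) · Σ_k (x_{k,i} - mean_i) · (x_{k,j} - mean_j), with n-1 = 3:
  s[X,X] = ((3.75)·(3.75) + (1.75)·(1.75) + (-3.25)·(-3.25) + (-2.25)·(-2.25)) / 3 = 32.75/3 = 10.9167
  s[X,Y] = ((3.75)·(0) + (1.75)·(2) + (-3.25)·(-1) + (-2.25)·(-1)) / 3 = 9/3 = 3
  s[Y,Y] = ((0)·(0) + (2)·(2) + (-1)·(-1) + (-1)·(-1)) / 3 = 6/3 = 2
  Sample standard deviations s_i = √(s[i,i]):
  s(X) = √(10.9167) = 3.304
  s(Y) = √(2) = 1.4142

Step 3 — r_{ij} = s_{ij} / (s_i · s_j):
  r[X,X] = 1 (diagonal).
  r[X,Y] = 3 / (3.304 · 1.4142) = 3 / 4.6726 = 0.642
  r[Y,Y] = 1 (diagonal).

R is symmetric with unit diagonal. Assembling:

R = [[1, 0.642],
 [0.642, 1]]


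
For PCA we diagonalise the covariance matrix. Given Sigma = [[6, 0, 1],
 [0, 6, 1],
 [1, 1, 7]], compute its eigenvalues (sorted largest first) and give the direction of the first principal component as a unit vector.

Step 1 — characteristic polynomial p(λ) = det(λI - Sigma) = λ³ - tr·λ² + c_1·λ - det, where tr = trace, c_1 = sum of the principal 2×2 minors, det = det(Sigma):
  tr = 6 + 6 + 7 = 19,
  c_1 = (6·6 - (0)²) + (6·7 - (1)²) + (6·7 - (1)²) = 36 + 41 + 41 = 118,
  det = 6·(6·7 - (1)²) - (0)·((0)·7 - (1)·(1)) + (1)·((0)·(1) - 6·(1)) = 6·(41) - (0)·(-1) + (1)·(-6) = 240.
  So p(λ) = λ³ - 19λ² + 118λ - 240.
Step 2 — look for an integer root (rational root theorem: any rational root is an integer divisor of 240). Testing λ = 5:
  p(5) = 125 - 475 + 590 - 240 = 0  ✓
  Dividing out (λ - 5): p(λ) = (λ - 5)(λ² - 14λ + 48).
Step 3 — remaining eigenvalues from the quadratic λ² - 14λ + 48 = 0:
  Δ = 14² - 4·48 = 196 - 192 = 4,  λ = (14 ± √4)/2 = (14 ± 2)/2 = 8 or 6.
  Sorted: λ_1 = 8,  λ_2 = 6,  λ_3 = 5  (check: sum = 19 = tr ✓).

Step 4 — unit eigenvector for λ_1 = 8: v spans the null space of (Sigma - λ_1 I), whose rows are
  r_1 = (-2, 0, 1),  r_2 = (0, -2, 1),  r_3 = (1, 1, -1).
  v is orthogonal to every row, so take v ∝ r_1 × r_2 = ((0)·(1) - (1)·(-2), (1)·(0) - (-2)·(1), (-2)·(-2) - (0)·(0)) = (2, 2, 4).
  Rescale (divide by 2): u = (1, 1, 2).
  ||u|| = √((1)² + (1)² + (2)²) = √(6) ≈ 2.4495,  v_1 = u/||u|| ≈ (0.4082, 0.4082, 0.8165) (||v_1|| = 1).

λ_1 = 8,  λ_2 = 6,  λ_3 = 5;  v_1 ≈ (0.4082, 0.4082, 0.8165)


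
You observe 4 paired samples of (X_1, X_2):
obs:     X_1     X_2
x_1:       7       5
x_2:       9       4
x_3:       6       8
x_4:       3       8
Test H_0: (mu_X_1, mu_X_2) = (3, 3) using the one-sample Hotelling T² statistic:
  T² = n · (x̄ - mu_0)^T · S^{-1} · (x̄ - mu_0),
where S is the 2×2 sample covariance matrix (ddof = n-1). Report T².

Step 1 — sample mean vector:
  mean(X_1) = (7 + 9 + 6 + 3) / 4 = 25/4 = 6.25
  mean(X_2) = (5 + 4 + 8 + 8) / 4 = 25/4 = 6.25
  x̄ = (6.25, 6.25),  deviation x̄ - mu_0 = (6.25, 6.25) - (3, 3) = (3.25, 3.25).

Step 2 — sample covariance matrix, S[i,j] = (1/(n-1)) · Σ_k (x_{k,i} - mean_i) · (x_{k,j} - mean_j), divisor n-1 = 3:
  S[X_1,X_1] = ((0.75)·(0.75) + (2.75)·(2.75) + (-0.25)·(-0.25) + (-3.25)·(-3.25)) / 3 = 18.75/3 = 6.25
  S[X_1,X_2] = ((0.75)·(-1.25) + (2.75)·(-2.25) + (-0.25)·(1.75) + (-3.25)·(1.75)) / 3 = -13.25/3 = -4.4167
  S[X_2,X_2] = ((-1.25)·(-1.25) + (-2.25)·(-2.25) + (1.75)·(1.75) + (1.75)·(1.75)) / 3 = 12.75/3 = 4.25
  S = [[6.25, -4.4167],
 [-4.4167, 4.25]].

Step 3 — invert S. det(S) = 6.25·4.25 - (-4.4167)² = 7.0556.
  S^{-1} = (1/det) · [[d, -b], [-b, a]] = [[0.6024, 0.626],
 [0.626, 0.8858]].

Step 4 — quadratic form (x̄ - mu_0)^T · S^{-1} · (x̄ - mu_0):
  S^{-1} · (x̄ - mu_0) = (3.9921, 4.9134),
  (x̄ - mu_0)^T · [...] = (3.25)·(3.9921) + (3.25)·(4.9134) = 28.9429.

Step 5 — scale by n: T² = 4 · 28.9429 = 115.7717.

T² ≈ 115.7717


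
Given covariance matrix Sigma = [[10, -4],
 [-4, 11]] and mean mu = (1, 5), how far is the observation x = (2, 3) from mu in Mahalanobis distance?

Step 1 — centre the observation: (x - mu) = (1, -2).

Step 2 — invert Sigma. det(Sigma) = 10·11 - (-4)² = 94.
  Sigma^{-1} = (1/det) · [[d, -b], [-b, a]] = [[0.117, 0.0426],
 [0.0426, 0.1064]].

Step 3 — form the quadratic (x - mu)^T · Sigma^{-1} · (x - mu):
  Sigma^{-1} · (x - mu) = (0.0319, -0.1702).
  (x - mu)^T · [Sigma^{-1} · (x - mu)] = (1)·(0.0319) + (-2)·(-0.1702) = 0.3723.

Step 4 — take square root: d = √(0.3723) ≈ 0.6102.

d(x, mu) = √(0.3723) ≈ 0.6102


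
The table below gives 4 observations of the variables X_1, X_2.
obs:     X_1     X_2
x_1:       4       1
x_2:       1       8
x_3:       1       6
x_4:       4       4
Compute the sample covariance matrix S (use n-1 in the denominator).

Step 1 — column means:
  mean(X_1) = (4 + 1 + 1 + 4) / 4 = 10/4 = 2.5
  mean(X_2) = (1 + 8 + 6 + 4) / 4 = 19/4 = 4.75

Step 2 — sample covariance S[i,j] = (1/(n-1)) · Σ_k (x_{k,i} - mean_i) · (x_{k,j} - mean_j), with n-1 = 3.
  S[X_1,X_1] = ((1.5)·(1.5) + (-1.5)·(-1.5) + (-1.5)·(-1.5) + (1.5)·(1.5)) / 3 = 9/3 = 3
  S[X_1,X_2] = ((1.5)·(-3.75) + (-1.5)·(3.25) + (-1.5)·(1.25) + (1.5)·(-0.75)) / 3 = -13.5/3 = -4.5
  S[X_2,X_2] = ((-3.75)·(-3.75) + (3.25)·(3.25) + (1.25)·(1.25) + (-0.75)·(-0.75)) / 3 = 26.75/3 = 8.9167

S is symmetric (S[j,i] = S[i,j]). Assembling:

S = [[3, -4.5],
 [-4.5, 8.9167]]


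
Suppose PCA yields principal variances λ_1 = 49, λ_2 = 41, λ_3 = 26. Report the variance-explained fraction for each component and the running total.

Step 1 — total variance = trace(Sigma) = Σ λ_i = 49 + 41 + 26 = 116.

Step 2 — fraction explained by component i = λ_i / Σ λ:
  PC1: 49/116 = 0.4224
  PC2: 41/116 = 0.3534
  PC3: 26/116 = 0.2241

Step 3 — cumulative fraction after k components = (λ_1 + ... + λ_k) / Σ λ:
  k = 1: 49/116 = 0.4224
  k = 2: (49 + 41)/116 = 90/116 = 0.7759
  k = 3: (49 + 41 + 26)/116 = 116/116 = 1

Summary (fraction, with percent):

explained: PC1 0.4224 (42.24%), PC2 0.3534 (35.34%), PC3 0.2241 (22.41%);  cumulative: 0.4224, 0.7759, 1


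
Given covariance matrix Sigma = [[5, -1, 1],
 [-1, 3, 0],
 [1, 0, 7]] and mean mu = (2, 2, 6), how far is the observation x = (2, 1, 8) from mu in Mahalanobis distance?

Step 1 — centre the observation: (x - mu) = (0, -1, 2).

Step 2 — invert Sigma (cofactor / det for 3×3, or solve directly):
  Sigma^{-1} = [[0.2211, 0.0737, -0.0316],
 [0.0737, 0.3579, -0.0105],
 [-0.0316, -0.0105, 0.1474]].

Step 3 — form the quadratic (x - mu)^T · Sigma^{-1} · (x - mu):
  Sigma^{-1} · (x - mu) = (-0.1368, -0.3789, 0.3053).
  (x - mu)^T · [Sigma^{-1} · (x - mu)] = (0)·(-0.1368) + (-1)·(-0.3789) + (2)·(0.3053) = 0.9895.

Step 4 — take square root: d = √(0.9895) ≈ 0.9947.

d(x, mu) = √(0.9895) ≈ 0.9947


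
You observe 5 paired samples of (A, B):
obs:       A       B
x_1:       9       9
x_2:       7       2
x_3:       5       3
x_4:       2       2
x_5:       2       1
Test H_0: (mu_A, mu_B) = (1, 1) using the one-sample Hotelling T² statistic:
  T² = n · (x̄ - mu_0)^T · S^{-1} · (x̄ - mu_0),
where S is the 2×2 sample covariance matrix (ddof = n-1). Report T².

Step 1 — sample mean vector:
  mean(A) = (9 + 7 + 5 + 2 + 2) / 5 = 25/5 = 5
  mean(B) = (9 + 2 + 3 + 2 + 1) / 5 = 17/5 = 3.4
  x̄ = (5, 3.4),  deviation x̄ - mu_0 = (5, 3.4) - (1, 1) = (4, 2.4).

Step 2 — sample covariance matrix, S[i,j] = (1/(n-1)) · Σ_k (x_{k,i} - mean_i) · (x_{k,j} - mean_j), divisor n-1 = 4:
  S[A,A] = ((4)·(4) + (2)·(2) + (0)·(0) + (-3)·(-3) + (-3)·(-3)) / 4 = 38/4 = 9.5
  S[A,B] = ((4)·(5.6) + (2)·(-1.4) + (0)·(-0.4) + (-3)·(-1.4) + (-3)·(-2.4)) / 4 = 31/4 = 7.75
  S[B,B] = ((5.6)·(5.6) + (-1.4)·(-1.4) + (-0.4)·(-0.4) + (-1.4)·(-1.4) + (-2.4)·(-2.4)) / 4 = 41.2/4 = 10.3
  S = [[9.5, 7.75],
 [7.75, 10.3]].

Step 3 — invert S. det(S) = 9.5·10.3 - (7.75)² = 37.7875.
  S^{-1} = (1/det) · [[d, -b], [-b, a]] = [[0.2726, -0.2051],
 [-0.2051, 0.2514]].

Step 4 — quadratic form (x̄ - mu_0)^T · S^{-1} · (x̄ - mu_0):
  S^{-1} · (x̄ - mu_0) = (0.5981, -0.217),
  (x̄ - mu_0)^T · [...] = (4)·(0.5981) + (2.4)·(-0.217) = 1.8715.

Step 5 — scale by n: T² = 5 · 1.8715 = 9.3576.

T² ≈ 9.3576


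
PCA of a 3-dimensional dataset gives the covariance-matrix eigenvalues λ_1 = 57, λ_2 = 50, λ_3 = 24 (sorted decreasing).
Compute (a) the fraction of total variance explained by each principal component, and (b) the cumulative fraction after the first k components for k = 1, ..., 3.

Step 1 — total variance = trace(Sigma) = Σ λ_i = 57 + 50 + 24 = 131.

Step 2 — fraction explained by component i = λ_i / Σ λ:
  PC1: 57/131 = 0.4351
  PC2: 50/131 = 0.3817
  PC3: 24/131 = 0.1832

Step 3 — cumulative fraction after k components = (λ_1 + ... + λ_k) / Σ λ:
  k = 1: 57/131 = 0.4351
  k = 2: (57 + 50)/131 = 107/131 = 0.8168
  k = 3: (57 + 50 + 24)/131 = 131/131 = 1

Summary (fraction, with percent):

explained: PC1 0.4351 (43.51%), PC2 0.3817 (38.17%), PC3 0.1832 (18.32%);  cumulative: 0.4351, 0.8168, 1


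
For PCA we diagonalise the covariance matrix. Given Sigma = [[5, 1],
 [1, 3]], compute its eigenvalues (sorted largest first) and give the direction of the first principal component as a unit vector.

Step 1 — characteristic polynomial of 2×2 Sigma:
  det(Sigma - λI) = λ² - trace · λ + det = 0.
  trace = 5 + 3 = 8, det = 5·3 - (1)² = 14.
Step 2 — discriminant:
  Δ = trace² - 4·det = 64 - 56 = 8.
Step 3 — eigenvalues:
  λ = (trace ± √Δ)/2 = (8 ± 2.8284)/2,
  λ_1 = 5.4142,  λ_2 = 2.5858.

Step 4 — unit eigenvector for λ_1: solve (Sigma - λ_1 I)v = 0. First row:
  (5 - 5.4142)·v_x + (1)·v_y = 0, i.e. (-0.4142)·v_x + (1)·v_y = 0,
  so v ∝ (b, λ_1 - a) = (1, 0.4142) = u.
  ||u|| = √((1)² + (0.4142)²) = √(1.1716) ≈ 1.0824,
  v_1 = u/||u|| ≈ (0.9239, 0.3827) (||v_1|| = 1).

λ_1 = 5.4142,  λ_2 = 2.5858;  v_1 ≈ (0.9239, 0.3827)


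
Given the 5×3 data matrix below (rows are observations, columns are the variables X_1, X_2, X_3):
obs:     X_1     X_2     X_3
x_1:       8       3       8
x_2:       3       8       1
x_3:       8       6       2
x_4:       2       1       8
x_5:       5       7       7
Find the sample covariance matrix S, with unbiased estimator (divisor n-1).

Step 1 — column means:
  mean(X_1) = (8 + 3 + 8 + 2 + 5) / 5 = 26/5 = 5.2
  mean(X_2) = (3 + 8 + 6 + 1 + 7) / 5 = 25/5 = 5
  mean(X_3) = (8 + 1 + 2 + 8 + 7) / 5 = 26/5 = 5.2

Step 2 — sample covariance S[i,j] = (1/(n-1)) · Σ_k (x_{k,i} - mean_i) · (x_{k,j} - mean_j), with n-1 = 4.
  S[X_1,X_1] = ((2.8)·(2.8) + (-2.2)·(-2.2) + (2.8)·(2.8) + (-3.2)·(-3.2) + (-0.2)·(-0.2)) / 4 = 30.8/4 = 7.7
  S[X_1,X_2] = ((2.8)·(-2) + (-2.2)·(3) + (2.8)·(1) + (-3.2)·(-4) + (-0.2)·(2)) / 4 = 3/4 = 0.75
  S[X_1,X_3] = ((2.8)·(2.8) + (-2.2)·(-4.2) + (2.8)·(-3.2) + (-3.2)·(2.8) + (-0.2)·(1.8)) / 4 = -1.2/4 = -0.3
  S[X_2,X_2] = ((-2)·(-2) + (3)·(3) + (1)·(1) + (-4)·(-4) + (2)·(2)) / 4 = 34/4 = 8.5
  S[X_2,X_3] = ((-2)·(2.8) + (3)·(-4.2) + (1)·(-3.2) + (-4)·(2.8) + (2)·(1.8)) / 4 = -29/4 = -7.25
  S[X_3,X_3] = ((2.8)·(2.8) + (-4.2)·(-4.2) + (-3.2)·(-3.2) + (2.8)·(2.8) + (1.8)·(1.8)) / 4 = 46.8/4 = 11.7

S is symmetric (S[j,i] = S[i,j]). Assembling:

S = [[7.7, 0.75, -0.3],
 [0.75, 8.5, -7.25],
 [-0.3, -7.25, 11.7]]


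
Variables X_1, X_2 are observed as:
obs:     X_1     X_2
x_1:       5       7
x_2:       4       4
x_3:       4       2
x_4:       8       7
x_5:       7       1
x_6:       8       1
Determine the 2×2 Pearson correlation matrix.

Step 1 — column means:
  mean(X_1) = (5 + 4 + 4 + 8 + 7 + 8) / 6 = 36/6 = 6
  mean(X_2) = (7 + 4 + 2 + 7 + 1 + 1) / 6 = 22/6 = 3.6667

Step 2 — sample variances and covariances s[i,j] = (1/(n-1)) · Σ_k (x_{k,i} - mean_i) · (x_{k,j} - mean_j), with n-1 = 5:
  s[X_1,X_1] = ((-1)·(-1) + (-2)·(-2) + (-2)·(-2) + (2)·(2) + (1)·(1) + (2)·(2)) / 5 = 18/5 = 3.6
  s[X_1,X_2] = ((-1)·(3.3333) + (-2)·(0.3333) + (-2)·(-1.6667) + (2)·(3.3333) + (1)·(-2.6667) + (2)·(-2.6667)) / 5 = -2/5 = -0.4
  s[X_2,X_2] = ((3.3333)·(3.3333) + (0.3333)·(0.3333) + (-1.6667)·(-1.6667) + (3.3333)·(3.3333) + (-2.6667)·(-2.6667) + (-2.6667)·(-2.6667)) / 5 = 39.3333/5 = 7.8667
  Sample standard deviations s_i = √(s[i,i]):
  s(X_1) = √(3.6) = 1.8974
  s(X_2) = √(7.8667) = 2.8048

Step 3 — r_{ij} = s_{ij} / (s_i · s_j):
  r[X_1,X_1] = 1 (diagonal).
  r[X_1,X_2] = -0.4 / (1.8974 · 2.8048) = -0.4 / 5.3217 = -0.0752
  r[X_2,X_2] = 1 (diagonal).

R is symmetric with unit diagonal. Assembling:

R = [[1, -0.0752],
 [-0.0752, 1]]


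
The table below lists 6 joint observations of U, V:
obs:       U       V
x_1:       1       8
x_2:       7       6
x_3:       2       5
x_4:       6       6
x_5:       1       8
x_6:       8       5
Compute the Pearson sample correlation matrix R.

Step 1 — column means:
  mean(U) = (1 + 7 + 2 + 6 + 1 + 8) / 6 = 25/6 = 4.1667
  mean(V) = (8 + 6 + 5 + 6 + 8 + 5) / 6 = 38/6 = 6.3333

Step 2 — sample variances and covariances s[i,j] = (1/(n-1)) · Σ_k (x_{k,i} - mean_i) · (x_{k,j} - mean_j), with n-1 = 5:
  s[U,U] = ((-3.1667)·(-3.1667) + (2.8333)·(2.8333) + (-2.1667)·(-2.1667) + (1.8333)·(1.8333) + (-3.1667)·(-3.1667) + (3.8333)·(3.8333)) / 5 = 50.8333/5 = 10.1667
  s[U,V] = ((-3.1667)·(1.6667) + (2.8333)·(-0.3333) + (-2.1667)·(-1.3333) + (1.8333)·(-0.3333) + (-3.1667)·(1.6667) + (3.8333)·(-1.3333)) / 5 = -14.3333/5 = -2.8667
  s[V,V] = ((1.6667)·(1.6667) + (-0.3333)·(-0.3333) + (-1.3333)·(-1.3333) + (-0.3333)·(-0.3333) + (1.6667)·(1.6667) + (-1.3333)·(-1.3333)) / 5 = 9.3333/5 = 1.8667
  Sample standard deviations s_i = √(s[i,i]):
  s(U) = √(10.1667) = 3.1885
  s(V) = √(1.8667) = 1.3663

Step 3 — r_{ij} = s_{ij} / (s_i · s_j):
  r[U,U] = 1 (diagonal).
  r[U,V] = -2.8667 / (3.1885 · 1.3663) = -2.8667 / 4.3563 = -0.658
  r[V,V] = 1 (diagonal).

R is symmetric with unit diagonal. Assembling:

R = [[1, -0.658],
 [-0.658, 1]]


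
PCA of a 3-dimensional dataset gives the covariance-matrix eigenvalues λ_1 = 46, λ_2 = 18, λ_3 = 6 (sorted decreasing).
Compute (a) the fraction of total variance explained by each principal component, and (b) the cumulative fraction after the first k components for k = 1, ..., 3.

Step 1 — total variance = trace(Sigma) = Σ λ_i = 46 + 18 + 6 = 70.

Step 2 — fraction explained by component i = λ_i / Σ λ:
  PC1: 46/70 = 0.6571
  PC2: 18/70 = 0.2571
  PC3: 6/70 = 0.0857

Step 3 — cumulative fraction after k components = (λ_1 + ... + λ_k) / Σ λ:
  k = 1: 46/70 = 0.6571
  k = 2: (46 + 18)/70 = 64/70 = 0.9143
  k = 3: (46 + 18 + 6)/70 = 70/70 = 1

Summary (fraction, with percent):

explained: PC1 0.6571 (65.71%), PC2 0.2571 (25.71%), PC3 0.0857 (8.57%);  cumulative: 0.6571, 0.9143, 1


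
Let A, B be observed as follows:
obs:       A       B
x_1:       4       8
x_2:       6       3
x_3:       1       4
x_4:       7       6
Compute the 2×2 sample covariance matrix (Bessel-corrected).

Step 1 — column means:
  mean(A) = (4 + 6 + 1 + 7) / 4 = 18/4 = 4.5
  mean(B) = (8 + 3 + 4 + 6) / 4 = 21/4 = 5.25

Step 2 — sample covariance S[i,j] = (1/(n-1)) · Σ_k (x_{k,i} - mean_i) · (x_{k,j} - mean_j), with n-1 = 3.
  S[A,A] = ((-0.5)·(-0.5) + (1.5)·(1.5) + (-3.5)·(-3.5) + (2.5)·(2.5)) / 3 = 21/3 = 7
  S[A,B] = ((-0.5)·(2.75) + (1.5)·(-2.25) + (-3.5)·(-1.25) + (2.5)·(0.75)) / 3 = 1.5/3 = 0.5
  S[B,B] = ((2.75)·(2.75) + (-2.25)·(-2.25) + (-1.25)·(-1.25) + (0.75)·(0.75)) / 3 = 14.75/3 = 4.9167

S is symmetric (S[j,i] = S[i,j]). Assembling:

S = [[7, 0.5],
 [0.5, 4.9167]]


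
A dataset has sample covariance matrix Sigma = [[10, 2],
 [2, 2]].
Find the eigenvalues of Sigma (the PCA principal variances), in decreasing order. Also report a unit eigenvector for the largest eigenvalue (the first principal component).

Step 1 — characteristic polynomial of 2×2 Sigma:
  det(Sigma - λI) = λ² - trace · λ + det = 0.
  trace = 10 + 2 = 12, det = 10·2 - (2)² = 16.
Step 2 — discriminant:
  Δ = trace² - 4·det = 144 - 64 = 80.
Step 3 — eigenvalues:
  λ = (trace ± √Δ)/2 = (12 ± 8.9443)/2,
  λ_1 = 10.4721,  λ_2 = 1.5279.

Step 4 — unit eigenvector for λ_1: solve (Sigma - λ_1 I)v = 0. First row:
  (10 - 10.4721)·v_x + (2)·v_y = 0, i.e. (-0.4721)·v_x + (2)·v_y = 0,
  so v ∝ (b, λ_1 - a) = (2, 0.4721) = u.
  ||u|| = √((2)² + (0.4721)²) = √(4.2229) ≈ 2.055,
  v_1 = u/||u|| ≈ (0.9732, 0.2298) (||v_1|| = 1).

λ_1 = 10.4721,  λ_2 = 1.5279;  v_1 ≈ (0.9732, 0.2298)


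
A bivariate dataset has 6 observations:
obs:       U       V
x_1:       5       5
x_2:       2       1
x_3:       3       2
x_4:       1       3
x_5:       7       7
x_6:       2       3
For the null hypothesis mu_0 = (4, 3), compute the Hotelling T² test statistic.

Step 1 — sample mean vector:
  mean(U) = (5 + 2 + 3 + 1 + 7 + 2) / 6 = 20/6 = 3.3333
  mean(V) = (5 + 1 + 2 + 3 + 7 + 3) / 6 = 21/6 = 3.5
  x̄ = (3.3333, 3.5),  deviation x̄ - mu_0 = (3.3333, 3.5) - (4, 3) = (-0.6667, 0.5).

Step 2 — sample covariance matrix, S[i,j] = (1/(n-1)) · Σ_k (x_{k,i} - mean_i) · (x_{k,j} - mean_j), divisor n-1 = 5:
  S[U,U] = ((1.6667)·(1.6667) + (-1.3333)·(-1.3333) + (-0.3333)·(-0.3333) + (-2.3333)·(-2.3333) + (3.6667)·(3.6667) + (-1.3333)·(-1.3333)) / 5 = 25.3333/5 = 5.0667
  S[U,V] = ((1.6667)·(1.5) + (-1.3333)·(-2.5) + (-0.3333)·(-1.5) + (-2.3333)·(-0.5) + (3.6667)·(3.5) + (-1.3333)·(-0.5)) / 5 = 21/5 = 4.2
  S[V,V] = ((1.5)·(1.5) + (-2.5)·(-2.5) + (-1.5)·(-1.5) + (-0.5)·(-0.5) + (3.5)·(3.5) + (-0.5)·(-0.5)) / 5 = 23.5/5 = 4.7
  S = [[5.0667, 4.2],
 [4.2, 4.7]].

Step 3 — invert S. det(S) = 5.0667·4.7 - (4.2)² = 6.1733.
  S^{-1} = (1/det) · [[d, -b], [-b, a]] = [[0.7613, -0.6803],
 [-0.6803, 0.8207]].

Step 4 — quadratic form (x̄ - mu_0)^T · S^{-1} · (x̄ - mu_0):
  S^{-1} · (x̄ - mu_0) = (-0.8477, 0.8639),
  (x̄ - mu_0)^T · [...] = (-0.6667)·(-0.8477) + (0.5)·(0.8639) = 0.9971.

Step 5 — scale by n: T² = 6 · 0.9971 = 5.9827.

T² ≈ 5.9827


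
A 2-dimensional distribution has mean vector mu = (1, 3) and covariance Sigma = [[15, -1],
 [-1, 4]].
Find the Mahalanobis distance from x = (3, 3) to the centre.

Step 1 — centre the observation: (x - mu) = (2, 0).

Step 2 — invert Sigma. det(Sigma) = 15·4 - (-1)² = 59.
  Sigma^{-1} = (1/det) · [[d, -b], [-b, a]] = [[0.0678, 0.0169],
 [0.0169, 0.2542]].

Step 3 — form the quadratic (x - mu)^T · Sigma^{-1} · (x - mu):
  Sigma^{-1} · (x - mu) = (0.1356, 0.0339).
  (x - mu)^T · [Sigma^{-1} · (x - mu)] = (2)·(0.1356) + (0)·(0.0339) = 0.2712.

Step 4 — take square root: d = √(0.2712) ≈ 0.5208.

d(x, mu) = √(0.2712) ≈ 0.5208


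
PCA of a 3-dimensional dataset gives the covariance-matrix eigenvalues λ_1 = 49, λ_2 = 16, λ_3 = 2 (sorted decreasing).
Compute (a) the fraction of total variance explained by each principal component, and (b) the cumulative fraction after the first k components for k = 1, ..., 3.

Step 1 — total variance = trace(Sigma) = Σ λ_i = 49 + 16 + 2 = 67.

Step 2 — fraction explained by component i = λ_i / Σ λ:
  PC1: 49/67 = 0.7313
  PC2: 16/67 = 0.2388
  PC3: 2/67 = 0.0299

Step 3 — cumulative fraction after k components = (λ_1 + ... + λ_k) / Σ λ:
  k = 1: 49/67 = 0.7313
  k = 2: (49 + 16)/67 = 65/67 = 0.9701
  k = 3: (49 + 16 + 2)/67 = 67/67 = 1

Summary (fraction, with percent):

explained: PC1 0.7313 (73.13%), PC2 0.2388 (23.88%), PC3 0.0299 (2.99%);  cumulative: 0.7313, 0.9701, 1


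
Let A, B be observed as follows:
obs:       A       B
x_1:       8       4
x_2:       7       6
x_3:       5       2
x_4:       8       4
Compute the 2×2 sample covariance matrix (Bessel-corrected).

Step 1 — column means:
  mean(A) = (8 + 7 + 5 + 8) / 4 = 28/4 = 7
  mean(B) = (4 + 6 + 2 + 4) / 4 = 16/4 = 4

Step 2 — sample covariance S[i,j] = (1/(n-1)) · Σ_k (x_{k,i} - mean_i) · (x_{k,j} - mean_j), with n-1 = 3.
  S[A,A] = ((1)·(1) + (0)·(0) + (-2)·(-2) + (1)·(1)) / 3 = 6/3 = 2
  S[A,B] = ((1)·(0) + (0)·(2) + (-2)·(-2) + (1)·(0)) / 3 = 4/3 = 1.3333
  S[B,B] = ((0)·(0) + (2)·(2) + (-2)·(-2) + (0)·(0)) / 3 = 8/3 = 2.6667

S is symmetric (S[j,i] = S[i,j]). Assembling:

S = [[2, 1.3333],
 [1.3333, 2.6667]]


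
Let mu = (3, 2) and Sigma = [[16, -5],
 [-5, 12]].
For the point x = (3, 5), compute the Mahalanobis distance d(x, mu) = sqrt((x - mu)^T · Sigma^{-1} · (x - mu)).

Step 1 — centre the observation: (x - mu) = (0, 3).

Step 2 — invert Sigma. det(Sigma) = 16·12 - (-5)² = 167.
  Sigma^{-1} = (1/det) · [[d, -b], [-b, a]] = [[0.0719, 0.0299],
 [0.0299, 0.0958]].

Step 3 — form the quadratic (x - mu)^T · Sigma^{-1} · (x - mu):
  Sigma^{-1} · (x - mu) = (0.0898, 0.2874).
  (x - mu)^T · [Sigma^{-1} · (x - mu)] = (0)·(0.0898) + (3)·(0.2874) = 0.8623.

Step 4 — take square root: d = √(0.8623) ≈ 0.9286.

d(x, mu) = √(0.8623) ≈ 0.9286


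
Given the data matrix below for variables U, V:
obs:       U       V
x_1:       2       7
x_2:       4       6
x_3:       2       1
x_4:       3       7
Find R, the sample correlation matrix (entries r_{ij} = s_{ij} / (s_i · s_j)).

Step 1 — column means:
  mean(U) = (2 + 4 + 2 + 3) / 4 = 11/4 = 2.75
  mean(V) = (7 + 6 + 1 + 7) / 4 = 21/4 = 5.25

Step 2 — sample variances and covariances s[i,j] = (1/(n-1)) · Σ_k (x_{k,i} - mean_i) · (x_{k,j} - mean_j), with n-1 = 3:
  s[U,U] = ((-0.75)·(-0.75) + (1.25)·(1.25) + (-0.75)·(-0.75) + (0.25)·(0.25)) / 3 = 2.75/3 = 0.9167
  s[U,V] = ((-0.75)·(1.75) + (1.25)·(0.75) + (-0.75)·(-4.25) + (0.25)·(1.75)) / 3 = 3.25/3 = 1.0833
  s[V,V] = ((1.75)·(1.75) + (0.75)·(0.75) + (-4.25)·(-4.25) + (1.75)·(1.75)) / 3 = 24.75/3 = 8.25
  Sample standard deviations s_i = √(s[i,i]):
  s(U) = √(0.9167) = 0.9574
  s(V) = √(8.25) = 2.8723

Step 3 — r_{ij} = s_{ij} / (s_i · s_j):
  r[U,U] = 1 (diagonal).
  r[U,V] = 1.0833 / (0.9574 · 2.8723) = 1.0833 / 2.75 = 0.3939
  r[V,V] = 1 (diagonal).

R is symmetric with unit diagonal. Assembling:

R = [[1, 0.3939],
 [0.3939, 1]]


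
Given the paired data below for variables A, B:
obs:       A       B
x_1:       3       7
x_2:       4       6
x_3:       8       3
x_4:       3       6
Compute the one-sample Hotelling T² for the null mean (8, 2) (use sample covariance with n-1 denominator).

Step 1 — sample mean vector:
  mean(A) = (3 + 4 + 8 + 3) / 4 = 18/4 = 4.5
  mean(B) = (7 + 6 + 3 + 6) / 4 = 22/4 = 5.5
  x̄ = (4.5, 5.5),  deviation x̄ - mu_0 = (4.5, 5.5) - (8, 2) = (-3.5, 3.5).

Step 2 — sample covariance matrix, S[i,j] = (1/(n-1)) · Σ_k (x_{k,i} - mean_i) · (x_{k,j} - mean_j), divisor n-1 = 3:
  S[A,A] = ((-1.5)·(-1.5) + (-0.5)·(-0.5) + (3.5)·(3.5) + (-1.5)·(-1.5)) / 3 = 17/3 = 5.6667
  S[A,B] = ((-1.5)·(1.5) + (-0.5)·(0.5) + (3.5)·(-2.5) + (-1.5)·(0.5)) / 3 = -12/3 = -4
  S[B,B] = ((1.5)·(1.5) + (0.5)·(0.5) + (-2.5)·(-2.5) + (0.5)·(0.5)) / 3 = 9/3 = 3
  S = [[5.6667, -4],
 [-4, 3]].

Step 3 — invert S. det(S) = 5.6667·3 - (-4)² = 1.
  S^{-1} = (1/det) · [[d, -b], [-b, a]] = [[3, 4],
 [4, 5.6667]].

Step 4 — quadratic form (x̄ - mu_0)^T · S^{-1} · (x̄ - mu_0):
  S^{-1} · (x̄ - mu_0) = (3.5, 5.8333),
  (x̄ - mu_0)^T · [...] = (-3.5)·(3.5) + (3.5)·(5.8333) = 8.1667.

Step 5 — scale by n: T² = 4 · 8.1667 = 32.6667.

T² ≈ 32.6667
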